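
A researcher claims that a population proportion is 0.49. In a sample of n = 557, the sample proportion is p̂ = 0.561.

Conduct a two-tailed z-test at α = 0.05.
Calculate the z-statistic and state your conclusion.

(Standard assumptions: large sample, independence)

Answer: z = 3.3521, reject H₀

Derivation:
H₀: p = 0.49, H₁: p ≠ 0.49
Standard error: SE = √(p₀(1-p₀)/n) = √(0.49×0.51/557) = 0.021181
z-statistic: z = (p̂ - p₀)/SE = (0.561 - 0.49)/0.021181 = 3.3521
Critical value: z_0.025 = ±1.960
p-value = 0.0008
Decision: reject H₀ at α = 0.05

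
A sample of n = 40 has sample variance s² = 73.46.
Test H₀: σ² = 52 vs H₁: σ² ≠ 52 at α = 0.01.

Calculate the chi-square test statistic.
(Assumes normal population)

df = n - 1 = 39
χ² = (n-1)s²/σ₀² = 39×73.46/52 = 55.0950
Critical values: χ²_{0.995,39} = 19.996, χ²_{0.005,39} = 65.476
Rejection region: χ² < 19.996 or χ² > 65.476
Decision: fail to reject H₀

Answer: χ² = 55.0950, fail to reject H₀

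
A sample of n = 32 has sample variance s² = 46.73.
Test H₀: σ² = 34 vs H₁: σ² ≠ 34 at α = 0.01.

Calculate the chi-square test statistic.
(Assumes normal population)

df = n - 1 = 31
χ² = (n-1)s²/σ₀² = 31×46.73/34 = 42.6068
Critical values: χ²_{0.995,31} = 14.458, χ²_{0.005,31} = 55.003
Rejection region: χ² < 14.458 or χ² > 55.003
Decision: fail to reject H₀

Answer: χ² = 42.6068, fail to reject H₀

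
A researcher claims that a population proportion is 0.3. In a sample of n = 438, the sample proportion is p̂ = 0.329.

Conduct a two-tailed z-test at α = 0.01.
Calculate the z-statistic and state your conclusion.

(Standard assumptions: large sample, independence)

Answer: z = 1.3244, fail to reject H₀

Derivation:
H₀: p = 0.3, H₁: p ≠ 0.3
Standard error: SE = √(p₀(1-p₀)/n) = √(0.3×0.7/438) = 0.021896
z-statistic: z = (p̂ - p₀)/SE = (0.329 - 0.3)/0.021896 = 1.3244
Critical value: z_0.005 = ±2.576
p-value = 0.1854
Decision: fail to reject H₀ at α = 0.01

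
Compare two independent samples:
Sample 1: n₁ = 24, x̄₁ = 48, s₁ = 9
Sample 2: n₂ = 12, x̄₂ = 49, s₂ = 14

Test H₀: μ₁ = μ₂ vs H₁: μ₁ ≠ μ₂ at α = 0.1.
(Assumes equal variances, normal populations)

Answer: t = -0.2602, fail to reject H₀

Derivation:
Pooled variance: s²_p = [23×9² + 11×14²]/(34) = 118.2059
s_p = 10.8723
SE = s_p×√(1/n₁ + 1/n₂) = 10.8723×√(1/24 + 1/12) = 3.8439
t = (x̄₁ - x̄₂)/SE = (48 - 49)/3.8439 = -0.2602
df = 34, t-critical = ±1.691
Decision: fail to reject H₀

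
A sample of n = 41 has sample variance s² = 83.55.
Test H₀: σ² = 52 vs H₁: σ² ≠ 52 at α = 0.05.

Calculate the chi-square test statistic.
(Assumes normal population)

df = n - 1 = 40
χ² = (n-1)s²/σ₀² = 40×83.55/52 = 64.2692
Critical values: χ²_{0.975,40} = 24.433, χ²_{0.025,40} = 59.342
Rejection region: χ² < 24.433 or χ² > 59.342
Decision: reject H₀

Answer: χ² = 64.2692, reject H₀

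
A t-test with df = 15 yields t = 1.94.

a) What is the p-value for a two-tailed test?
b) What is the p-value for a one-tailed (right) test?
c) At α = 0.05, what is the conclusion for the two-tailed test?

Using t-distribution with df = 15:
a) Two-tailed: p = 2×P(T > 1.94) = 0.0714
b) One-tailed: p = P(T > 1.94) = 0.0357
c) 0.0714 ≥ 0.05, fail to reject H₀

Answer: a) 0.0714, b) 0.0357, c) fail to reject H₀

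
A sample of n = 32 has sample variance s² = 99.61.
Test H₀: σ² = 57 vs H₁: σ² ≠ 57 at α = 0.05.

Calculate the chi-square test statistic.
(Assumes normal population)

df = n - 1 = 31
χ² = (n-1)s²/σ₀² = 31×99.61/57 = 54.1739
Critical values: χ²_{0.975,31} = 17.539, χ²_{0.025,31} = 48.232
Rejection region: χ² < 17.539 or χ² > 48.232
Decision: reject H₀

Answer: χ² = 54.1739, reject H₀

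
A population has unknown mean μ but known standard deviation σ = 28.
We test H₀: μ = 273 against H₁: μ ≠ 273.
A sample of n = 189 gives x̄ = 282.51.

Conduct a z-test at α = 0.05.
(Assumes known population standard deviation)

Standard error: SE = σ/√n = 28/√189 = 2.0367
z-statistic: z = (x̄ - μ₀)/SE = (282.51 - 273)/2.0367 = 4.6693
Critical value: ±1.960
p-value < 0.0001
Decision: reject H₀

Answer: z = 4.6693, reject H₀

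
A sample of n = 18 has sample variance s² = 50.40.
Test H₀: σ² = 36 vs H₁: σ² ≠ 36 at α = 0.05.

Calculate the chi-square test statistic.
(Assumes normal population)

Answer: χ² = 23.8000, fail to reject H₀

Derivation:
df = n - 1 = 17
χ² = (n-1)s²/σ₀² = 17×50.40/36 = 23.8000
Critical values: χ²_{0.975,17} = 7.564, χ²_{0.025,17} = 30.191
Rejection region: χ² < 7.564 or χ² > 30.191
Decision: fail to reject H₀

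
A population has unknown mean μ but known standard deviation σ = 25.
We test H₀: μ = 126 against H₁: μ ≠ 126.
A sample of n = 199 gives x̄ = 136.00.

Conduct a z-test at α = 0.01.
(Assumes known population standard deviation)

Standard error: SE = σ/√n = 25/√199 = 1.7722
z-statistic: z = (x̄ - μ₀)/SE = (136.00 - 126)/1.7722 = 5.6427
Critical value: ±2.576
p-value < 0.0001
Decision: reject H₀

Answer: z = 5.6427, reject H₀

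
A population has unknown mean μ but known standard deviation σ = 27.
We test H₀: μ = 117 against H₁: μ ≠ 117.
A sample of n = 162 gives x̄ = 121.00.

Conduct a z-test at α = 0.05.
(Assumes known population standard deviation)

Standard error: SE = σ/√n = 27/√162 = 2.1213
z-statistic: z = (x̄ - μ₀)/SE = (121.00 - 117)/2.1213 = 1.8856
Critical value: ±1.960
p-value = 0.0593
Decision: fail to reject H₀

Answer: z = 1.8856, fail to reject H₀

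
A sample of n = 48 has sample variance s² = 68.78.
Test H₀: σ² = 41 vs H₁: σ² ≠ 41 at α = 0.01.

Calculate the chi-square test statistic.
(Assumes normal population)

df = n - 1 = 47
χ² = (n-1)s²/σ₀² = 47×68.78/41 = 78.8454
Critical values: χ²_{0.995,47} = 25.775, χ²_{0.005,47} = 75.704
Rejection region: χ² < 25.775 or χ² > 75.704
Decision: reject H₀

Answer: χ² = 78.8454, reject H₀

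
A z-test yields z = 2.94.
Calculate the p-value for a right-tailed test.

Answer: p-value ≈ 0.0016

Derivation:
For z = 2.94:
p = P(Z > 2.94) = 1 - Φ(2.94) = 0.0016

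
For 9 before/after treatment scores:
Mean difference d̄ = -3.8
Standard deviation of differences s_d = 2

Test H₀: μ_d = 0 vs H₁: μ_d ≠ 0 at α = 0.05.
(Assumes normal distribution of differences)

df = n - 1 = 8
SE = s_d/√n = 2/√9 = 0.6667
t = d̄/SE = -3.8/0.6667 = -5.6997
Critical value: t_{0.025,8} = ±2.306
p-value ≈ 0.0005
Decision: reject H₀

Answer: t = -5.6997, reject H₀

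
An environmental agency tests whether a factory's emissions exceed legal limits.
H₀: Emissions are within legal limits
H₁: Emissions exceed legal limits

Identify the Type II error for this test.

Type I error: rejecting H₀ when it is actually true (false positive).
Type II error: failing to reject H₀ when H₁ is actually true (false negative).

Answer: Failing to cite a factory whose emissions actually exceed the limit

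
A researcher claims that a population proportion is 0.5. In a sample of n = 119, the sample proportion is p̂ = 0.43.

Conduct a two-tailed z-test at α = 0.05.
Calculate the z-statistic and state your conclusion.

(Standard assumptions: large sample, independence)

Answer: z = -1.5272, fail to reject H₀

Derivation:
H₀: p = 0.5, H₁: p ≠ 0.5
Standard error: SE = √(p₀(1-p₀)/n) = √(0.5×0.5/119) = 0.045835
z-statistic: z = (p̂ - p₀)/SE = (0.43 - 0.5)/0.045835 = -1.5272
Critical value: z_0.025 = ±1.960
p-value = 0.1267
Decision: fail to reject H₀ at α = 0.05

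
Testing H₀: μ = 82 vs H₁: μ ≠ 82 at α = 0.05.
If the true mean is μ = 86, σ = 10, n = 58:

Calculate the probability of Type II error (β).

SE = σ/√n = 10/√58 = 1.3131
Critical values: μ₀ ± z_0.025×SE = 82 ± 1.960×1.3131
Acceptance region: (79.4263, 84.5737)
Under H₁ (μ = 86): z_high = (84.5737 - 86)/1.3131 = -1.0862, z_low = (79.4263 - 86)/1.3131 = -5.0062
β = P(not reject | H₁) = Φ(-1.0862) - Φ(-5.0062) ≈ 0.1387

Answer: β ≈ 0.1387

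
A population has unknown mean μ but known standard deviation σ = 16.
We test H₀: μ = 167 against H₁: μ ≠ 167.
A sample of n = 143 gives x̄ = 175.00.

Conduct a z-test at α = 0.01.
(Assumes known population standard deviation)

Standard error: SE = σ/√n = 16/√143 = 1.3380
z-statistic: z = (x̄ - μ₀)/SE = (175.00 - 167)/1.3380 = 5.9791
Critical value: ±2.576
p-value < 0.0001
Decision: reject H₀

Answer: z = 5.9791, reject H₀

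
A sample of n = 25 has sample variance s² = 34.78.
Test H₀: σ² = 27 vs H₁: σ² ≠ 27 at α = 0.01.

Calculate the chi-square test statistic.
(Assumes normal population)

df = n - 1 = 24
χ² = (n-1)s²/σ₀² = 24×34.78/27 = 30.9156
Critical values: χ²_{0.995,24} = 9.886, χ²_{0.005,24} = 45.559
Rejection region: χ² < 9.886 or χ² > 45.559
Decision: fail to reject H₀

Answer: χ² = 30.9156, fail to reject H₀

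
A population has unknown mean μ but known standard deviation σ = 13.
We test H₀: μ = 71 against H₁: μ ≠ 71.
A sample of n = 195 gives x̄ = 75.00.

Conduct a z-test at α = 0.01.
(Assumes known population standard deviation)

Answer: z = 4.2969, reject H₀

Derivation:
Standard error: SE = σ/√n = 13/√195 = 0.9309
z-statistic: z = (x̄ - μ₀)/SE = (75.00 - 71)/0.9309 = 4.2969
Critical value: ±2.576
p-value < 0.0001
Decision: reject H₀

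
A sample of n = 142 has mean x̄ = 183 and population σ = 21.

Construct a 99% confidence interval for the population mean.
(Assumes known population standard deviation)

Answer: (178.4603, 187.5397)

Derivation:
Confidence level: 99%, α = 0.01
z_0.005 = 2.576
SE = σ/√n = 21/√142 = 1.7623
Margin of error = 2.576 × 1.7623 = 4.5397
CI: x̄ ± margin = 183 ± 4.5397
CI: (178.4603, 187.5397)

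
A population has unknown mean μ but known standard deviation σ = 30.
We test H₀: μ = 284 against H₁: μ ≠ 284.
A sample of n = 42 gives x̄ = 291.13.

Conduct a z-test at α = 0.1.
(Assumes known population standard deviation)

Answer: z = 1.5403, fail to reject H₀

Derivation:
Standard error: SE = σ/√n = 30/√42 = 4.6291
z-statistic: z = (x̄ - μ₀)/SE = (291.13 - 284)/4.6291 = 1.5403
Critical value: ±1.645
p-value = 0.1235
Decision: fail to reject H₀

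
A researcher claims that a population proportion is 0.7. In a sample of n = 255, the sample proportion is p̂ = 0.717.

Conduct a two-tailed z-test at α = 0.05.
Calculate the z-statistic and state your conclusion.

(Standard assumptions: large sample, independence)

Answer: z = 0.5924, fail to reject H₀

Derivation:
H₀: p = 0.7, H₁: p ≠ 0.7
Standard error: SE = √(p₀(1-p₀)/n) = √(0.7×0.3/255) = 0.028697
z-statistic: z = (p̂ - p₀)/SE = (0.717 - 0.7)/0.028697 = 0.5924
Critical value: z_0.025 = ±1.960
p-value = 0.5536
Decision: fail to reject H₀ at α = 0.05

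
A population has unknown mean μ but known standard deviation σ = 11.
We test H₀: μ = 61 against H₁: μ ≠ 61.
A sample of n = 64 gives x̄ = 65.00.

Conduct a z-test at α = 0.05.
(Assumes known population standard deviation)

Answer: z = 2.9091, reject H₀

Derivation:
Standard error: SE = σ/√n = 11/√64 = 1.3750
z-statistic: z = (x̄ - μ₀)/SE = (65.00 - 61)/1.3750 = 2.9091
Critical value: ±1.960
p-value = 0.0036
Decision: reject H₀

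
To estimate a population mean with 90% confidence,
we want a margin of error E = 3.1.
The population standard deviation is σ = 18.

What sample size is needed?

Answer: n = 92

Derivation:
z_0.05 = 1.645
n = (z×σ/E)² = (1.645×18/3.1)²
n = 91.2333
Round up: n = 92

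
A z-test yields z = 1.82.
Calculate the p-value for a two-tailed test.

Answer: p-value ≈ 0.0688

Derivation:
For z = 1.82:
p = 2×P(Z > |1.82|) = 2×(1 - Φ(1.82)) = 0.0688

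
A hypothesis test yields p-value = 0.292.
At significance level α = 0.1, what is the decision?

Compare p-value to α:
0.292 ≥ 0.1
Decision: fail to reject H₀

Answer: fail to reject H₀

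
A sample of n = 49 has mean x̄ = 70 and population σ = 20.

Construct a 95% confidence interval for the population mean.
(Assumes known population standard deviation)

Confidence level: 95%, α = 0.05
z_0.025 = 1.960
SE = σ/√n = 20/√49 = 2.8571
Margin of error = 1.960 × 2.8571 = 5.5999
CI: x̄ ± margin = 70 ± 5.5999
CI: (64.4001, 75.5999)

Answer: (64.4001, 75.5999)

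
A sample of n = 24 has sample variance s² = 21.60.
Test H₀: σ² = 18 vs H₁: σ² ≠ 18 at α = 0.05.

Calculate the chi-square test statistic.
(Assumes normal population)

df = n - 1 = 23
χ² = (n-1)s²/σ₀² = 23×21.60/18 = 27.6000
Critical values: χ²_{0.975,23} = 11.689, χ²_{0.025,23} = 38.076
Rejection region: χ² < 11.689 or χ² > 38.076
Decision: fail to reject H₀

Answer: χ² = 27.6000, fail to reject H₀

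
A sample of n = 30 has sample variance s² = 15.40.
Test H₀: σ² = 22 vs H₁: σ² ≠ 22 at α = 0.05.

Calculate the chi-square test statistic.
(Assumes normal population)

df = n - 1 = 29
χ² = (n-1)s²/σ₀² = 29×15.40/22 = 20.3000
Critical values: χ²_{0.975,29} = 16.047, χ²_{0.025,29} = 45.722
Rejection region: χ² < 16.047 or χ² > 45.722
Decision: fail to reject H₀

Answer: χ² = 20.3000, fail to reject H₀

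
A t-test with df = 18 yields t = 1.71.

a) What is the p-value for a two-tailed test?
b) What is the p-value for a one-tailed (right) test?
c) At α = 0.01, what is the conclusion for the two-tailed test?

Using t-distribution with df = 18:
a) Two-tailed: p = 2×P(T > 1.71) = 0.1044
b) One-tailed: p = P(T > 1.71) = 0.0522
c) 0.1044 ≥ 0.01, fail to reject H₀

Answer: a) 0.1044, b) 0.0522, c) fail to reject H₀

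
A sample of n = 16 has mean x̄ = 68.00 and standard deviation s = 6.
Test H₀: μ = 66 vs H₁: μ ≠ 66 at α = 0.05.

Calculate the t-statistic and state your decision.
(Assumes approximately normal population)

Answer: t = 1.3333, fail to reject H₀

Derivation:
df = n - 1 = 15
SE = s/√n = 6/√16 = 1.5000
t = (x̄ - μ₀)/SE = (68.00 - 66)/1.5000 = 1.3333
Critical value: t_{0.025,15} = ±2.131
p-value ≈ 0.2023
Decision: fail to reject H₀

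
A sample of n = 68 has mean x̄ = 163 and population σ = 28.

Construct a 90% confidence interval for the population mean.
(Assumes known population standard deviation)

Confidence level: 90%, α = 0.1
z_0.05 = 1.645
SE = σ/√n = 28/√68 = 3.3955
Margin of error = 1.645 × 3.3955 = 5.5856
CI: x̄ ± margin = 163 ± 5.5856
CI: (157.4144, 168.5856)

Answer: (157.4144, 168.5856)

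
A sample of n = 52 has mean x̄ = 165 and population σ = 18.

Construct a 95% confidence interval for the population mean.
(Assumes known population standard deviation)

Answer: (160.1074, 169.8926)

Derivation:
Confidence level: 95%, α = 0.05
z_0.025 = 1.960
SE = σ/√n = 18/√52 = 2.4962
Margin of error = 1.960 × 2.4962 = 4.8926
CI: x̄ ± margin = 165 ± 4.8926
CI: (160.1074, 169.8926)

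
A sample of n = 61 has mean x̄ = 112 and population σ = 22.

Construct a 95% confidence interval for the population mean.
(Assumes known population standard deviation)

Confidence level: 95%, α = 0.05
z_0.025 = 1.960
SE = σ/√n = 22/√61 = 2.8168
Margin of error = 1.960 × 2.8168 = 5.5209
CI: x̄ ± margin = 112 ± 5.5209
CI: (106.4791, 117.5209)

Answer: (106.4791, 117.5209)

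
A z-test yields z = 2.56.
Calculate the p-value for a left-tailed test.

Answer: p-value ≈ 0.9948

Derivation:
For z = 2.56:
p = P(Z < 2.56) = Φ(2.56) = 0.9948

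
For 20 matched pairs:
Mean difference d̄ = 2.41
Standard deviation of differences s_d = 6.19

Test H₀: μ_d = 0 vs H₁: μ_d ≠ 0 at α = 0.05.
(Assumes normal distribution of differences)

df = n - 1 = 19
SE = s_d/√n = 6.19/√20 = 1.3841
t = d̄/SE = 2.41/1.3841 = 1.7412
Critical value: t_{0.025,19} = ±2.093
p-value ≈ 0.0978
Decision: fail to reject H₀

Answer: t = 1.7412, fail to reject H₀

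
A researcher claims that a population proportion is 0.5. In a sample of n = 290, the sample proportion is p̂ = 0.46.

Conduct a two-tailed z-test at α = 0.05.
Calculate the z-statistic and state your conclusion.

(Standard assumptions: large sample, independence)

Answer: z = -1.3624, fail to reject H₀

Derivation:
H₀: p = 0.5, H₁: p ≠ 0.5
Standard error: SE = √(p₀(1-p₀)/n) = √(0.5×0.5/290) = 0.029361
z-statistic: z = (p̂ - p₀)/SE = (0.46 - 0.5)/0.029361 = -1.3624
Critical value: z_0.025 = ±1.960
p-value = 0.1731
Decision: fail to reject H₀ at α = 0.05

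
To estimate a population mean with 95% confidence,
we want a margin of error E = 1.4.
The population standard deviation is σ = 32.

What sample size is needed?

Answer: n = 2008

Derivation:
z_0.025 = 1.960
n = (z×σ/E)² = (1.960×32/1.4)²
n = 2007.0400
Round up: n = 2008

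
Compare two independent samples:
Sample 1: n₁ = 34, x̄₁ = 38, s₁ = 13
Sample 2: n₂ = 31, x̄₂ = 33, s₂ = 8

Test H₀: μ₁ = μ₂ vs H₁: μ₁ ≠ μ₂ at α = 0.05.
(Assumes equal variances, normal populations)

Answer: t = 1.8457, fail to reject H₀

Derivation:
Pooled variance: s²_p = [33×13² + 30×8²]/(63) = 119.0000
s_p = 10.9087
SE = s_p×√(1/n₁ + 1/n₂) = 10.9087×√(1/34 + 1/31) = 2.7090
t = (x̄₁ - x̄₂)/SE = (38 - 33)/2.7090 = 1.8457
df = 63, t-critical = ±1.998
Decision: fail to reject H₀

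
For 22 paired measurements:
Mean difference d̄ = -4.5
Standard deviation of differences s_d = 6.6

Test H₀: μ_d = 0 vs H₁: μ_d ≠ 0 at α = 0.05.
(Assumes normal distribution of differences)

Answer: t = -3.1981, reject H₀

Derivation:
df = n - 1 = 21
SE = s_d/√n = 6.6/√22 = 1.4071
t = d̄/SE = -4.5/1.4071 = -3.1981
Critical value: t_{0.025,21} = ±2.080
p-value ≈ 0.0043
Decision: reject H₀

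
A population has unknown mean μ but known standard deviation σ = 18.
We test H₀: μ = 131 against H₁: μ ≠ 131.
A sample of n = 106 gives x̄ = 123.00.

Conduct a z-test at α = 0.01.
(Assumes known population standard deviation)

Standard error: SE = σ/√n = 18/√106 = 1.7483
z-statistic: z = (x̄ - μ₀)/SE = (123.00 - 131)/1.7483 = -4.5759
Critical value: ±2.576
p-value < 0.0001
Decision: reject H₀

Answer: z = -4.5759, reject H₀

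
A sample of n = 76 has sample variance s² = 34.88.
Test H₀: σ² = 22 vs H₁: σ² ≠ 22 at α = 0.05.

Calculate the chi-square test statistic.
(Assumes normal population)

Answer: χ² = 118.9091, reject H₀

Derivation:
df = n - 1 = 75
χ² = (n-1)s²/σ₀² = 75×34.88/22 = 118.9091
Critical values: χ²_{0.975,75} = 52.942, χ²_{0.025,75} = 100.839
Rejection region: χ² < 52.942 or χ² > 100.839
Decision: reject H₀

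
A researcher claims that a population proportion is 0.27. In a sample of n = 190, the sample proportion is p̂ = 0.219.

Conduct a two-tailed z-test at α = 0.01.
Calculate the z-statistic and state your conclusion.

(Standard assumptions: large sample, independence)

H₀: p = 0.27, H₁: p ≠ 0.27
Standard error: SE = √(p₀(1-p₀)/n) = √(0.27×0.73/190) = 0.032208
z-statistic: z = (p̂ - p₀)/SE = (0.219 - 0.27)/0.032208 = -1.5835
Critical value: z_0.005 = ±2.576
p-value = 0.1133
Decision: fail to reject H₀ at α = 0.01

Answer: z = -1.5835, fail to reject H₀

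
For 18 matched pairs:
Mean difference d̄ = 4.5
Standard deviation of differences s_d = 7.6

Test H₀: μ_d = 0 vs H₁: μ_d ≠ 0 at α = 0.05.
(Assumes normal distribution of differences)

df = n - 1 = 17
SE = s_d/√n = 7.6/√18 = 1.7913
t = d̄/SE = 4.5/1.7913 = 2.5121
Critical value: t_{0.025,17} = ±2.110
p-value ≈ 0.0224
Decision: reject H₀

Answer: t = 2.5121, reject H₀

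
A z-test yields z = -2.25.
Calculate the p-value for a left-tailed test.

For z = -2.25:
p = P(Z < -2.25) = Φ(-2.25) = 0.0122

Answer: p-value ≈ 0.0122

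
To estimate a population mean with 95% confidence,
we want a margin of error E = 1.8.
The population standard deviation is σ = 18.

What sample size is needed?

Answer: n = 385

Derivation:
z_0.025 = 1.960
n = (z×σ/E)² = (1.960×18/1.8)²
n = 384.1600
Round up: n = 385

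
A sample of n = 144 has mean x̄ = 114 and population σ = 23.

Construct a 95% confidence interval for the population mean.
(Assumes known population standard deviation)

Confidence level: 95%, α = 0.05
z_0.025 = 1.960
SE = σ/√n = 23/√144 = 1.9167
Margin of error = 1.960 × 1.9167 = 3.7567
CI: x̄ ± margin = 114 ± 3.7567
CI: (110.2433, 117.7567)

Answer: (110.2433, 117.7567)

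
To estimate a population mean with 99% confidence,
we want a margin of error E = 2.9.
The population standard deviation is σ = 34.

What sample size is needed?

z_0.005 = 2.576
n = (z×σ/E)² = (2.576×34/2.9)²
n = 912.1233
Round up: n = 913

Answer: n = 913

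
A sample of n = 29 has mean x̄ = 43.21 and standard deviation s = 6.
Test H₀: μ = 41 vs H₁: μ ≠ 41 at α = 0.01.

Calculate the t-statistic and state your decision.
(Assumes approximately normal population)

df = n - 1 = 28
SE = s/√n = 6/√29 = 1.1142
t = (x̄ - μ₀)/SE = (43.21 - 41)/1.1142 = 1.9835
Critical value: t_{0.005,28} = ±2.763
p-value ≈ 0.0572
Decision: fail to reject H₀

Answer: t = 1.9835, fail to reject H₀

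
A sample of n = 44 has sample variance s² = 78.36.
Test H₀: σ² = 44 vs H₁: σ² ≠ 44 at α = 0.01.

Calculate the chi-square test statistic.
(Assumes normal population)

Answer: χ² = 76.5791, reject H₀

Derivation:
df = n - 1 = 43
χ² = (n-1)s²/σ₀² = 43×78.36/44 = 76.5791
Critical values: χ²_{0.995,43} = 22.859, χ²_{0.005,43} = 70.616
Rejection region: χ² < 22.859 or χ² > 70.616
Decision: reject H₀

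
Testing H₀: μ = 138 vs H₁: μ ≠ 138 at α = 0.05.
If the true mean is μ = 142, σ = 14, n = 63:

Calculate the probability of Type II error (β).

Answer: β ≈ 0.3791

Derivation:
SE = σ/√n = 14/√63 = 1.7638
Critical values: μ₀ ± z_0.025×SE = 138 ± 1.960×1.7638
Acceptance region: (134.5430, 141.4570)
Under H₁ (μ = 142): z_high = (141.4570 - 142)/1.7638 = -0.3079, z_low = (134.5430 - 142)/1.7638 = -4.2278
β = P(not reject | H₁) = Φ(-0.3079) - Φ(-4.2278) ≈ 0.3791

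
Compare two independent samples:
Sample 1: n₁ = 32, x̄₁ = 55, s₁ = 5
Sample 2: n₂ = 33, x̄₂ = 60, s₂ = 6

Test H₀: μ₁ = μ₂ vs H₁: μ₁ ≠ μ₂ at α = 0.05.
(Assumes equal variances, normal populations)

Pooled variance: s²_p = [31×5² + 32×6²]/(63) = 30.5873
s_p = 5.5306
SE = s_p×√(1/n₁ + 1/n₂) = 5.5306×√(1/32 + 1/33) = 1.3721
t = (x̄₁ - x̄₂)/SE = (55 - 60)/1.3721 = -3.6440
df = 63, t-critical = ±1.998
Decision: reject H₀

Answer: t = -3.6440, reject H₀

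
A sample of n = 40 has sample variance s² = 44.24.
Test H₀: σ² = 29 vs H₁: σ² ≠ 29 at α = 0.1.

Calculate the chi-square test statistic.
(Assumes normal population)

df = n - 1 = 39
χ² = (n-1)s²/σ₀² = 39×44.24/29 = 59.4952
Critical values: χ²_{0.95,39} = 25.695, χ²_{0.05,39} = 54.572
Rejection region: χ² < 25.695 or χ² > 54.572
Decision: reject H₀

Answer: χ² = 59.4952, reject H₀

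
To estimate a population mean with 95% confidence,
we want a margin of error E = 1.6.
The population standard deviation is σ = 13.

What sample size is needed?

z_0.025 = 1.960
n = (z×σ/E)² = (1.960×13/1.6)²
n = 253.6056
Round up: n = 254

Answer: n = 254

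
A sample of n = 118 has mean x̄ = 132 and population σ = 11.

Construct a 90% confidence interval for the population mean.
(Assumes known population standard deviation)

Answer: (130.3343, 133.6657)

Derivation:
Confidence level: 90%, α = 0.1
z_0.05 = 1.645
SE = σ/√n = 11/√118 = 1.0126
Margin of error = 1.645 × 1.0126 = 1.6657
CI: x̄ ± margin = 132 ± 1.6657
CI: (130.3343, 133.6657)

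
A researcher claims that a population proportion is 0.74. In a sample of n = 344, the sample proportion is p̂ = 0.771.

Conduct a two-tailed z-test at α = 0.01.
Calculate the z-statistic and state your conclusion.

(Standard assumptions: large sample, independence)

Answer: z = 1.3108, fail to reject H₀

Derivation:
H₀: p = 0.74, H₁: p ≠ 0.74
Standard error: SE = √(p₀(1-p₀)/n) = √(0.74×0.26/344) = 0.023650
z-statistic: z = (p̂ - p₀)/SE = (0.771 - 0.74)/0.023650 = 1.3108
Critical value: z_0.005 = ±2.576
p-value = 0.1899
Decision: fail to reject H₀ at α = 0.01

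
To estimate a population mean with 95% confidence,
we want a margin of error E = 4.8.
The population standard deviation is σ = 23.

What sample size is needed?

Answer: n = 89

Derivation:
z_0.025 = 1.960
n = (z×σ/E)² = (1.960×23/4.8)²
n = 88.2034
Round up: n = 89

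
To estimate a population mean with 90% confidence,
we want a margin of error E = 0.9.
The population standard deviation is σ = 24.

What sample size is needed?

z_0.05 = 1.645
n = (z×σ/E)² = (1.645×24/0.9)²
n = 1924.2844
Round up: n = 1925

Answer: n = 1925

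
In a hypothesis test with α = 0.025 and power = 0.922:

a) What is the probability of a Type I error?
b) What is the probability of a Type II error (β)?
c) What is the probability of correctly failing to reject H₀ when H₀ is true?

Answer: a) 0.025, b) 0.078, c) 0.975

Derivation:
a) Type I error probability = α = 0.025
b) Power = P(reject H₀ | H₁ true) = 1 - β = 0.922, so Type II error probability = β = 1 - Power = 0.078
c) P(fail to reject H₀ | H₀ true) = 1 - α = 0.975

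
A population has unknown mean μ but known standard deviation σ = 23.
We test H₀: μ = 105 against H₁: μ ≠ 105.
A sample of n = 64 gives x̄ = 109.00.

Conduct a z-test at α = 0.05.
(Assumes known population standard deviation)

Answer: z = 1.3913, fail to reject H₀

Derivation:
Standard error: SE = σ/√n = 23/√64 = 2.8750
z-statistic: z = (x̄ - μ₀)/SE = (109.00 - 105)/2.8750 = 1.3913
Critical value: ±1.960
p-value = 0.1641
Decision: fail to reject H₀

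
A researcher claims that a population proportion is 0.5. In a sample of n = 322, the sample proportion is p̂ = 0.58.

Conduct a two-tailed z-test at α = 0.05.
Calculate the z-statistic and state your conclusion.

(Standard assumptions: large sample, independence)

Answer: z = 2.8711, reject H₀

Derivation:
H₀: p = 0.5, H₁: p ≠ 0.5
Standard error: SE = √(p₀(1-p₀)/n) = √(0.5×0.5/322) = 0.027864
z-statistic: z = (p̂ - p₀)/SE = (0.58 - 0.5)/0.027864 = 2.8711
Critical value: z_0.025 = ±1.960
p-value = 0.0041
Decision: reject H₀ at α = 0.05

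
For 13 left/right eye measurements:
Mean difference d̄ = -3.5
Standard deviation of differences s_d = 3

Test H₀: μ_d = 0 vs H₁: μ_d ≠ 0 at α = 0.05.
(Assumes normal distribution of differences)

Answer: t = -4.2062, reject H₀

Derivation:
df = n - 1 = 12
SE = s_d/√n = 3/√13 = 0.8321
t = d̄/SE = -3.5/0.8321 = -4.2062
Critical value: t_{0.025,12} = ±2.179
p-value ≈ 0.0012
Decision: reject H₀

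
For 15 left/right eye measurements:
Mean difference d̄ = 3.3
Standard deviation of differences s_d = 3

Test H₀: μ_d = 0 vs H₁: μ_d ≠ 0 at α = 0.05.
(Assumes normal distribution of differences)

Answer: t = 4.2603, reject H₀

Derivation:
df = n - 1 = 14
SE = s_d/√n = 3/√15 = 0.7746
t = d̄/SE = 3.3/0.7746 = 4.2603
Critical value: t_{0.025,14} = ±2.145
p-value ≈ 0.0008
Decision: reject H₀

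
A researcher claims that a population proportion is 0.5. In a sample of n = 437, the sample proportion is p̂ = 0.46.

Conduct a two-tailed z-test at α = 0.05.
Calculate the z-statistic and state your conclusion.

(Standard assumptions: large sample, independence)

Answer: z = -1.6724, fail to reject H₀

Derivation:
H₀: p = 0.5, H₁: p ≠ 0.5
Standard error: SE = √(p₀(1-p₀)/n) = √(0.5×0.5/437) = 0.023918
z-statistic: z = (p̂ - p₀)/SE = (0.46 - 0.5)/0.023918 = -1.6724
Critical value: z_0.025 = ±1.960
p-value = 0.0944
Decision: fail to reject H₀ at α = 0.05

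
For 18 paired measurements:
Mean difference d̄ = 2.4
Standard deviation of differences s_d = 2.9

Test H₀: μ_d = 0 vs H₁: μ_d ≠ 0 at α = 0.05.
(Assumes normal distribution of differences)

Answer: t = 3.5113, reject H₀

Derivation:
df = n - 1 = 17
SE = s_d/√n = 2.9/√18 = 0.6835
t = d̄/SE = 2.4/0.6835 = 3.5113
Critical value: t_{0.025,17} = ±2.110
p-value ≈ 0.0027
Decision: reject H₀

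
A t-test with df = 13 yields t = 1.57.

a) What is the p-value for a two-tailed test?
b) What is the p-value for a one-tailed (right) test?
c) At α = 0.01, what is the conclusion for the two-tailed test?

Answer: a) 0.1404, b) 0.0702, c) fail to reject H₀

Derivation:
Using t-distribution with df = 13:
a) Two-tailed: p = 2×P(T > 1.57) = 0.1404
b) One-tailed: p = P(T > 1.57) = 0.0702
c) 0.1404 ≥ 0.01, fail to reject H₀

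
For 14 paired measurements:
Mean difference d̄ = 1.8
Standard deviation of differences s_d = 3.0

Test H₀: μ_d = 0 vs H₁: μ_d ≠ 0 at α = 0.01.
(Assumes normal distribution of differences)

Answer: t = 2.2449, fail to reject H₀

Derivation:
df = n - 1 = 13
SE = s_d/√n = 3.0/√14 = 0.8018
t = d̄/SE = 1.8/0.8018 = 2.2449
Critical value: t_{0.005,13} = ±3.012
p-value ≈ 0.0428
Decision: fail to reject H₀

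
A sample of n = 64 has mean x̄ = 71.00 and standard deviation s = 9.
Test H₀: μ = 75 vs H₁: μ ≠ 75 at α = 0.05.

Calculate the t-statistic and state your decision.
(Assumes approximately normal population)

Answer: t = -3.5556, reject H₀

Derivation:
df = n - 1 = 63
SE = s/√n = 9/√64 = 1.1250
t = (x̄ - μ₀)/SE = (71.00 - 75)/1.1250 = -3.5556
Critical value: t_{0.025,63} = ±1.998
p-value ≈ 0.0007
Decision: reject H₀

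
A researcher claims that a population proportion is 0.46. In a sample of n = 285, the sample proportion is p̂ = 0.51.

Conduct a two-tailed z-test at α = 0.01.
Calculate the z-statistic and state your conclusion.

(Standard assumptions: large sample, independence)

Answer: z = 1.6936, fail to reject H₀

Derivation:
H₀: p = 0.46, H₁: p ≠ 0.46
Standard error: SE = √(p₀(1-p₀)/n) = √(0.46×0.54/285) = 0.029523
z-statistic: z = (p̂ - p₀)/SE = (0.51 - 0.46)/0.029523 = 1.6936
Critical value: z_0.005 = ±2.576
p-value = 0.0903
Decision: fail to reject H₀ at α = 0.01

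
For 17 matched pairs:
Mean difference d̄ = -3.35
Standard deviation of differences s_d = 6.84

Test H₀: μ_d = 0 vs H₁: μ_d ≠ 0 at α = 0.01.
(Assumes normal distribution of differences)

Answer: t = -2.0194, fail to reject H₀

Derivation:
df = n - 1 = 16
SE = s_d/√n = 6.84/√17 = 1.6589
t = d̄/SE = -3.35/1.6589 = -2.0194
Critical value: t_{0.005,16} = ±2.921
p-value ≈ 0.0605
Decision: fail to reject H₀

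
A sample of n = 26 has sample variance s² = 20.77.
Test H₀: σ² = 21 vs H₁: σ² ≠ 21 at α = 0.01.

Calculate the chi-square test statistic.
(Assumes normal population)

Answer: χ² = 24.7262, fail to reject H₀

Derivation:
df = n - 1 = 25
χ² = (n-1)s²/σ₀² = 25×20.77/21 = 24.7262
Critical values: χ²_{0.995,25} = 10.520, χ²_{0.005,25} = 46.928
Rejection region: χ² < 10.520 or χ² > 46.928
Decision: fail to reject H₀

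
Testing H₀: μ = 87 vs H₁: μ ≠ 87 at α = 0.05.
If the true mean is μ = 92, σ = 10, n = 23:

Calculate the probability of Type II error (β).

Answer: β ≈ 0.3307

Derivation:
SE = σ/√n = 10/√23 = 2.0851
Critical values: μ₀ ± z_0.025×SE = 87 ± 1.960×2.0851
Acceptance region: (82.9132, 91.0868)
Under H₁ (μ = 92): z_high = (91.0868 - 92)/2.0851 = -0.4380, z_low = (82.9132 - 92)/2.0851 = -4.3580
β = P(not reject | H₁) = Φ(-0.4380) - Φ(-4.3580) ≈ 0.3307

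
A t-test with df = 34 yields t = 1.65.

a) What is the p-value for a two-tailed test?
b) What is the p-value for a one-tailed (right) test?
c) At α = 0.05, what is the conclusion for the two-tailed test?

Using t-distribution with df = 34:
a) Two-tailed: p = 2×P(T > 1.65) = 0.1082
b) One-tailed: p = P(T > 1.65) = 0.0541
c) 0.1082 ≥ 0.05, fail to reject H₀

Answer: a) 0.1082, b) 0.0541, c) fail to reject H₀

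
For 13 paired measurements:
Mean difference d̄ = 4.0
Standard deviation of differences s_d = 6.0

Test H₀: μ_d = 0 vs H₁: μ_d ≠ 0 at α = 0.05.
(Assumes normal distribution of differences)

Answer: t = 2.4037, reject H₀

Derivation:
df = n - 1 = 12
SE = s_d/√n = 6.0/√13 = 1.6641
t = d̄/SE = 4.0/1.6641 = 2.4037
Critical value: t_{0.025,12} = ±2.179
p-value ≈ 0.0333
Decision: reject H₀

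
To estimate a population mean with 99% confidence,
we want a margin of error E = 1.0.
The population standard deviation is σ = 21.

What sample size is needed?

Answer: n = 2927

Derivation:
z_0.005 = 2.576
n = (z×σ/E)² = (2.576×21/1.0)²
n = 2926.3772
Round up: n = 2927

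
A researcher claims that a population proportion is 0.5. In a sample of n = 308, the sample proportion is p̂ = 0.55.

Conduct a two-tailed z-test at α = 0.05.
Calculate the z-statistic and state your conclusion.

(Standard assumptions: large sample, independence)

H₀: p = 0.5, H₁: p ≠ 0.5
Standard error: SE = √(p₀(1-p₀)/n) = √(0.5×0.5/308) = 0.028490
z-statistic: z = (p̂ - p₀)/SE = (0.55 - 0.5)/0.028490 = 1.7550
Critical value: z_0.025 = ±1.960
p-value = 0.0793
Decision: fail to reject H₀ at α = 0.05

Answer: z = 1.7550, fail to reject H₀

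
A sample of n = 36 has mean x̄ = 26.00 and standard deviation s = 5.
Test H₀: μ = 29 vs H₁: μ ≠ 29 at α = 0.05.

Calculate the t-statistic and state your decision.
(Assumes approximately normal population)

Answer: t = -3.6001, reject H₀

Derivation:
df = n - 1 = 35
SE = s/√n = 5/√36 = 0.8333
t = (x̄ - μ₀)/SE = (26.00 - 29)/0.8333 = -3.6001
Critical value: t_{0.025,35} = ±2.030
p-value ≈ 0.0010
Decision: reject H₀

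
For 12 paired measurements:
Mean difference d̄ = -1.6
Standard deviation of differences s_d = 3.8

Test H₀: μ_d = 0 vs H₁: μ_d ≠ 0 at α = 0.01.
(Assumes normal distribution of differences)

Answer: t = -1.4585, fail to reject H₀

Derivation:
df = n - 1 = 11
SE = s_d/√n = 3.8/√12 = 1.0970
t = d̄/SE = -1.6/1.0970 = -1.4585
Critical value: t_{0.005,11} = ±3.106
p-value ≈ 0.1727
Decision: fail to reject H₀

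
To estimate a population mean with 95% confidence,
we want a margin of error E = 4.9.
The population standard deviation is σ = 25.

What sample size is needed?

Answer: n = 100

Derivation:
z_0.025 = 1.960
n = (z×σ/E)² = (1.960×25/4.9)²
n = 100.0000
Already a whole number: n = 100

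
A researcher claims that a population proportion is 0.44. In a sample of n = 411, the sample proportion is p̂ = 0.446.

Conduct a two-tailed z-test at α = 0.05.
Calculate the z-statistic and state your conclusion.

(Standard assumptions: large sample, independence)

Answer: z = 0.2450, fail to reject H₀

Derivation:
H₀: p = 0.44, H₁: p ≠ 0.44
Standard error: SE = √(p₀(1-p₀)/n) = √(0.44×0.56/411) = 0.024485
z-statistic: z = (p̂ - p₀)/SE = (0.446 - 0.44)/0.024485 = 0.2450
Critical value: z_0.025 = ±1.960
p-value = 0.8065
Decision: fail to reject H₀ at α = 0.05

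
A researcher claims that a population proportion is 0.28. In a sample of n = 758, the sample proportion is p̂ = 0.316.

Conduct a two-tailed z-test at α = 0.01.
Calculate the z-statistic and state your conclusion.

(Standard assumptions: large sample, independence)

H₀: p = 0.28, H₁: p ≠ 0.28
Standard error: SE = √(p₀(1-p₀)/n) = √(0.28×0.72/758) = 0.016308
z-statistic: z = (p̂ - p₀)/SE = (0.316 - 0.28)/0.016308 = 2.2075
Critical value: z_0.005 = ±2.576
p-value = 0.0273
Decision: fail to reject H₀ at α = 0.01

Answer: z = 2.2075, fail to reject H₀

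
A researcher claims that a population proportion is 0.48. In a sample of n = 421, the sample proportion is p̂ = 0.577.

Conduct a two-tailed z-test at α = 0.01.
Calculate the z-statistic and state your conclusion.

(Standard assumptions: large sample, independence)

Answer: z = 3.9837, reject H₀

Derivation:
H₀: p = 0.48, H₁: p ≠ 0.48
Standard error: SE = √(p₀(1-p₀)/n) = √(0.48×0.52/421) = 0.024349
z-statistic: z = (p̂ - p₀)/SE = (0.577 - 0.48)/0.024349 = 3.9837
Critical value: z_0.005 = ±2.576
p-value = 0.0001
Decision: reject H₀ at α = 0.01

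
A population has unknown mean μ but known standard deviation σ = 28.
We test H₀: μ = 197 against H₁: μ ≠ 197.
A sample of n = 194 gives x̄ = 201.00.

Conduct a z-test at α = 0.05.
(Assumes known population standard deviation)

Standard error: SE = σ/√n = 28/√194 = 2.0103
z-statistic: z = (x̄ - μ₀)/SE = (201.00 - 197)/2.0103 = 1.9898
Critical value: ±1.960
p-value = 0.0466
Decision: reject H₀

Answer: z = 1.9898, reject H₀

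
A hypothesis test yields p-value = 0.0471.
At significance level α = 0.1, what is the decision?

Compare p-value to α:
0.0471 < 0.1
Decision: reject H₀

Answer: reject H₀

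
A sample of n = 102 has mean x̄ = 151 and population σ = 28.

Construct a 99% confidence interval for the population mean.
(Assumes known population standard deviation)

Answer: (143.8583, 158.1417)

Derivation:
Confidence level: 99%, α = 0.01
z_0.005 = 2.576
SE = σ/√n = 28/√102 = 2.7724
Margin of error = 2.576 × 2.7724 = 7.1417
CI: x̄ ± margin = 151 ± 7.1417
CI: (143.8583, 158.1417)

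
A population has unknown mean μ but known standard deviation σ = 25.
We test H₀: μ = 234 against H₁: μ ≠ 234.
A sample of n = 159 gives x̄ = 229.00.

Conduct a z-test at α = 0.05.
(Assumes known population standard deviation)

Standard error: SE = σ/√n = 25/√159 = 1.9826
z-statistic: z = (x̄ - μ₀)/SE = (229.00 - 234)/1.9826 = -2.5219
Critical value: ±1.960
p-value = 0.0117
Decision: reject H₀

Answer: z = -2.5219, reject H₀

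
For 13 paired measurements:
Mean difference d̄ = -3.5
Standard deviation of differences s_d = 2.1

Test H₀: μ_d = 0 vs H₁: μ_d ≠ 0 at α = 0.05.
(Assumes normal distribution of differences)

Answer: t = -6.0096, reject H₀

Derivation:
df = n - 1 = 12
SE = s_d/√n = 2.1/√13 = 0.5824
t = d̄/SE = -3.5/0.5824 = -6.0096
Critical value: t_{0.025,12} = ±2.179
p-value ≈ 0.0001
Decision: reject H₀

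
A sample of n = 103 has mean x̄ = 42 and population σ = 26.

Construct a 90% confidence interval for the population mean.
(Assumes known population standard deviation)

Confidence level: 90%, α = 0.1
z_0.05 = 1.645
SE = σ/√n = 26/√103 = 2.5619
Margin of error = 1.645 × 2.5619 = 4.2143
CI: x̄ ± margin = 42 ± 4.2143
CI: (37.7857, 46.2143)

Answer: (37.7857, 46.2143)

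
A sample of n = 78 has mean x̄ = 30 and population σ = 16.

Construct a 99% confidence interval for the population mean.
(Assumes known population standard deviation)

Confidence level: 99%, α = 0.01
z_0.005 = 2.576
SE = σ/√n = 16/√78 = 1.8116
Margin of error = 2.576 × 1.8116 = 4.6667
CI: x̄ ± margin = 30 ± 4.6667
CI: (25.3333, 34.6667)

Answer: (25.3333, 34.6667)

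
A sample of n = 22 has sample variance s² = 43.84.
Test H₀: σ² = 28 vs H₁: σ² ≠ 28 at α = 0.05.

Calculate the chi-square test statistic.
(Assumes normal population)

Answer: χ² = 32.8800, fail to reject H₀

Derivation:
df = n - 1 = 21
χ² = (n-1)s²/σ₀² = 21×43.84/28 = 32.8800
Critical values: χ²_{0.975,21} = 10.283, χ²_{0.025,21} = 35.479
Rejection region: χ² < 10.283 or χ² > 35.479
Decision: fail to reject H₀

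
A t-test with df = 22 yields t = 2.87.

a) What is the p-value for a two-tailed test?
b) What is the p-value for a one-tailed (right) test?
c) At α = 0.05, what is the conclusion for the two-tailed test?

Using t-distribution with df = 22:
a) Two-tailed: p = 2×P(T > 2.87) = 0.0089
b) One-tailed: p = P(T > 2.87) = 0.0044
c) 0.0089 < 0.05, reject H₀

Answer: a) 0.0089, b) 0.0044, c) reject H₀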